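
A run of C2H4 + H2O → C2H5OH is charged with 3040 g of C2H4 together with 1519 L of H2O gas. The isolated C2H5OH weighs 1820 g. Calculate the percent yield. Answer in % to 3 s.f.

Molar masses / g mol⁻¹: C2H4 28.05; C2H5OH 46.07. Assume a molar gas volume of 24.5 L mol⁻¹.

63.7 %

n(C2H4) = 3040 / 28.05 = 108.4 mol
n(H2O) = 1519 / 24.5 = 62.00 mol
n/ν for C2H4 = 108.4/1 = 108.4
n/ν for H2O = 62.00/1 = 62.00
Smallest n/ν is H2O → limiting reagent.
theoretical n(C2H5OH) = (1/1) × 62.00 = 62.00 mol → 2856 g
% yield = 1820 / 2856 × 100 = 63.73 %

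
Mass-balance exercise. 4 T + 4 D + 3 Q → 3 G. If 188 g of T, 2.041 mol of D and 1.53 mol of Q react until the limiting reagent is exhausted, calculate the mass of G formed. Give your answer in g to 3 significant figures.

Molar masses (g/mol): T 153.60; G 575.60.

n(T) = 188.0 / 153.60 = 1.224 mol
n(D) = 2.041 mol
n(Q) = 1.530 mol
n/ν for T = 1.224/4 = 0.3060
n/ν for D = 2.041/4 = 0.5103
n/ν for Q = 1.530/3 = 0.5100
Smallest n/ν is T → limiting reagent.
n(G) = (3/4) × 1.224 = 0.9180 mol
mass = 0.9180 × 575.60 = 528.4 g

528 g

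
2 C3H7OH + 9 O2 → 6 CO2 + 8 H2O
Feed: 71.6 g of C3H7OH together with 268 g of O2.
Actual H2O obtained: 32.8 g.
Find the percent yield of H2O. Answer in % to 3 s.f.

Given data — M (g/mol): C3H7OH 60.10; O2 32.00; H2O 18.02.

38.2 %

n(C3H7OH) = 71.60 / 60.10 = 1.191 mol
n(O2) = 268.0 / 32.00 = 8.375 mol
n/ν for C3H7OH = 1.191/2 = 0.5955
n/ν for O2 = 8.375/9 = 0.9306
Smallest n/ν is C3H7OH → limiting reagent.
theoretical n(H2O) = (8/2) × 1.191 = 4.764 mol → 85.85 g
% yield = 32.8 / 85.85 × 100 = 38.21 %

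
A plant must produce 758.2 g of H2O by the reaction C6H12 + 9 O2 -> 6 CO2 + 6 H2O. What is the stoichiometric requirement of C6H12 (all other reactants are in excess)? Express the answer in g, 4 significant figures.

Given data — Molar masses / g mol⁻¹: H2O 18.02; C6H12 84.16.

n(H2O) = 758.2 / 18.02 = 42.08 mol
n(C6H12) = (1/6) × 42.08 = 7.013 mol
mass = 7.013 × 84.16 = 590.2 g

590.2 g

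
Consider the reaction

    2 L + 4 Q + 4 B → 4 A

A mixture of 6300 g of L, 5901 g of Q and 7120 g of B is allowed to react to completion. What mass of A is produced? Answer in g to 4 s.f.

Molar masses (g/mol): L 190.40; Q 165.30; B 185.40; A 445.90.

15920 g

n(L) = 6300 / 190.40 = 33.09 mol
n(Q) = 5901 / 165.30 = 35.70 mol
n(B) = 7120 / 185.40 = 38.40 mol
n/ν for L = 33.09/2 = 16.55
n/ν for Q = 35.70/4 = 8.925
n/ν for B = 38.40/4 = 9.600
Smallest n/ν is Q → limiting reagent.
n(A) = (4/4) × 35.70 = 35.70 mol
mass = 35.70 × 445.90 = 15920 g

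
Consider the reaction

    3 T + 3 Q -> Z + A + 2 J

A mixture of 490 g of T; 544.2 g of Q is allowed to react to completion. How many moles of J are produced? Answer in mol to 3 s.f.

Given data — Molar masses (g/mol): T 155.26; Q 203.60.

1.78 mol

n(T) = 490.0 / 155.26 = 3.156 mol
n(Q) = 544.2 / 203.60 = 2.673 mol
n/ν → T: 1.052, Q: 0.8910; Q is limiting.
n(J) = (2/3) × 2.673 = 1.782 mol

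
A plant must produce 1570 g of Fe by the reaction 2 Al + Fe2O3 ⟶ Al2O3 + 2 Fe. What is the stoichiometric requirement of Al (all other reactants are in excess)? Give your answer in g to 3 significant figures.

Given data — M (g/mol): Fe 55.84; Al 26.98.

n(Fe) = 1570 / 55.84 = 28.12 mol
n(Al) = (2/2) × 28.12 = 28.12 mol
mass = 28.12 × 26.98 = 758.7 g

759 g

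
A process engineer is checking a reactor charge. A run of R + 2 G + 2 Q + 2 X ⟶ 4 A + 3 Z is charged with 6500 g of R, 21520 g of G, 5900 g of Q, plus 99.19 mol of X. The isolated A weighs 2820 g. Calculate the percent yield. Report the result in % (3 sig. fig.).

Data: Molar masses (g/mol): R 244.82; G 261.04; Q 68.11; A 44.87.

n(R) = 6500 / 244.82 = 26.55 mol
n(G) = 21520 / 261.04 = 82.44 mol
n(Q) = 5900 / 68.11 = 86.62 mol
n(X) = 99.19 mol
n/ν for R = 26.55/1 = 26.55
n/ν for G = 82.44/2 = 41.22
n/ν for Q = 86.62/2 = 43.31
n/ν for X = 99.19/2 = 49.60
Smallest n/ν is R → limiting reagent.
theoretical n(A) = (4/1) × 26.55 = 106.2 mol → 4765 g
% yield = 2820 / 4765 × 100 = 59.18 %

59.2 %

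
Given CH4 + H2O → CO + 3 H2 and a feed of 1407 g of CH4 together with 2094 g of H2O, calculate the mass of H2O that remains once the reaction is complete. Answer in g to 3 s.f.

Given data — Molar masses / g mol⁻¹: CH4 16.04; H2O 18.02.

513 g

n(CH4) = 1407 / 16.04 = 87.72 mol
n(H2O) = 2094 / 18.02 = 116.2 mol
n/ν for CH4 = 87.72/1 = 87.72
n/ν for H2O = 116.2/1 = 116.2
Smallest n/ν is CH4 → limiting reagent.
H2O consumed = (1/1) × 87.72 = 87.72 mol
H2O remaining = 116.2 − 87.72 = 28.48 mol
mass = 28.48 × 18.02 = 513.2 g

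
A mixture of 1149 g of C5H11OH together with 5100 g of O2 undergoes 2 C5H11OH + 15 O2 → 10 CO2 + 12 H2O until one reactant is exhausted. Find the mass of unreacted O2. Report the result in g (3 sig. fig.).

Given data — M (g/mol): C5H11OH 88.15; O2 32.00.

1970 g

n(C5H11OH) = 1149 / 88.15 = 13.03 mol
n(O2) = 5100 / 32.00 = 159.4 mol
n/ν for C5H11OH = 13.03/2 = 6.515
n/ν for O2 = 159.4/15 = 10.63
Smallest n/ν is C5H11OH → limiting reagent.
O2 consumed = (15/2) × 13.03 = 97.73 mol
O2 remaining = 159.4 − 97.73 = 61.67 mol
mass = 61.67 × 32.00 = 1973 g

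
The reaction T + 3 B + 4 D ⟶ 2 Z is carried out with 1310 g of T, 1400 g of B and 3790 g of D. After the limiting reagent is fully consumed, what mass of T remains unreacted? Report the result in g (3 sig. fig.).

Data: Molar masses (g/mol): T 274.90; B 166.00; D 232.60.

537 g

n(T) = 1310 / 274.90 = 4.765 mol
n(B) = 1400 / 166.00 = 8.434 mol
n(D) = 3790 / 232.60 = 16.29 mol
n/ν for T = 4.765/1 = 4.765
n/ν for B = 8.434/3 = 2.811
n/ν for D = 16.29/4 = 4.073
Smallest n/ν is B → limiting reagent.
T consumed = (1/3) × 8.434 = 2.811 mol
T remaining = 4.765 − 2.811 = 1.954 mol
mass = 1.954 × 274.90 = 537.2 g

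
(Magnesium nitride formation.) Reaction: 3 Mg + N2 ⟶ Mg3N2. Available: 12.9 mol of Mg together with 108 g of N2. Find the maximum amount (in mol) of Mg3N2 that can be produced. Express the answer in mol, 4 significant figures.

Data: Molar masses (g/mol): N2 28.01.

n(Mg) = 12.90 mol
n(N2) = 108.0 / 28.01 = 3.856 mol
n/ν → Mg: 4.300, N2: 3.856; N2 is limiting.
n(Mg3N2) = (1/1) × 3.856 = 3.856 mol

3.856 mol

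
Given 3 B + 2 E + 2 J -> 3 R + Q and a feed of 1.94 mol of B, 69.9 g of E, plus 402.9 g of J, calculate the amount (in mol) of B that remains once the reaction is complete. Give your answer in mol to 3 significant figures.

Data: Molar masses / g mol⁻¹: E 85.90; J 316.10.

n(B) = 1.940 mol
n(E) = 69.90 / 85.90 = 0.8137 mol
n(J) = 402.9 / 316.10 = 1.275 mol
n/ν for B = 1.940/3 = 0.6467
n/ν for E = 0.8137/2 = 0.4069
n/ν for J = 1.275/2 = 0.6375
Smallest n/ν is E → limiting reagent.
B consumed = (3/2) × 0.8137 = 1.221 mol
B remaining = 1.940 − 1.221 = 0.7190 mol

0.719 mol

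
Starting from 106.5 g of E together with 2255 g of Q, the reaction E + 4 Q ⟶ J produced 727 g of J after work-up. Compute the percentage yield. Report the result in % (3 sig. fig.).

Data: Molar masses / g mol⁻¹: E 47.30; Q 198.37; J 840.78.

38.4 %

n(E) = 106.5 / 47.30 = 2.252 mol
n(Q) = 2255 / 198.37 = 11.37 mol
n/ν → E: 2.252, Q: 2.843; E is limiting.
theoretical n(J) = (1/1) × 2.252 = 2.252 mol → 1893 g
% yield = 727 / 1893 × 100 = 38.40 %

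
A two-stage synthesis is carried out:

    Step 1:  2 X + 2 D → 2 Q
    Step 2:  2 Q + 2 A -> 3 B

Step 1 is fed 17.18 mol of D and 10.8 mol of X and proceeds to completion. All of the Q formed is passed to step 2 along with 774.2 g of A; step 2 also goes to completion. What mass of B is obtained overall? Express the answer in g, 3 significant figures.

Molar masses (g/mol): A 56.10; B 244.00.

Step 1:
n(D) = 17.18 mol
n(X) = 10.80 mol
n/ν for D = 17.18/2 = 8.590
n/ν for X = 10.80/2 = 5.400
Smallest n/ν is X → limiting reagent.
n(Q) produced = (2/2) × 10.80 = 10.80 mol
Step 2:
n(Q) available = 10.80 mol
n(A) = 774.2 / 56.10 = 13.80 mol
n/ν for Q = 10.80/2 = 5.400
n/ν for A = 13.80/2 = 6.900
Smallest n/ν is Q → limiting reagent.
n(B) = (3/2) × 10.80 = 16.20 mol
mass = 16.20 × 244.00 = 3953 g

3950 g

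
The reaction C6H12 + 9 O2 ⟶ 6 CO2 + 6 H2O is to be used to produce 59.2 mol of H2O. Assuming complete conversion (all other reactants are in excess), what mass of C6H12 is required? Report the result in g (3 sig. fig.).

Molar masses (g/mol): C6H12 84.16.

n(H2O) = 59.20 mol
n(C6H12) = (1/6) × 59.20 = 9.867 mol
mass = 9.867 × 84.16 = 830.4 g

830 g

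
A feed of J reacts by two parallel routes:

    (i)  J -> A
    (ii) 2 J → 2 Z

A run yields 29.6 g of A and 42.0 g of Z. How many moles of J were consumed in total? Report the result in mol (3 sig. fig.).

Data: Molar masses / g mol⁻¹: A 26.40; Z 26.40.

2.71 mol

n(A) = 29.6 / 26.40 = 1.121 mol
n(Z) = 42.0 / 26.40 = 1.591 mol
n(J) via (i) = (1/1)×1.121 = 1.121 mol
n(J) via (ii) = (2/2)×1.591 = 1.591 mol
total n(J) = 1.121 + 1.591 = 2.712 mol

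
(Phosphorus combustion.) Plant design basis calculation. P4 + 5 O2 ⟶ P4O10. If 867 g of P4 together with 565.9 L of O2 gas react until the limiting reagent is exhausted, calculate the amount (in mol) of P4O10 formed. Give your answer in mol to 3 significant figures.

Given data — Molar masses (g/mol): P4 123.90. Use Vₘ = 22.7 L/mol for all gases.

n(P4) = 867.0 / 123.90 = 6.998 mol
n(O2) = 565.9 / 22.7 = 24.93 mol
n/ν for P4 = 6.998/1 = 6.998
n/ν for O2 = 24.93/5 = 4.986
Smallest n/ν is O2 → limiting reagent.
n(P4O10) = (1/5) × 24.93 = 4.986 mol

4.99 mol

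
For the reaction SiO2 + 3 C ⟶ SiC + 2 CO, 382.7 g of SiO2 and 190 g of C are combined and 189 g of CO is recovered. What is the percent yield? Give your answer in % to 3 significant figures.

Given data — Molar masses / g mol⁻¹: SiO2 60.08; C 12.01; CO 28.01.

n(SiO2) = 382.7 / 60.08 = 6.370 mol
n(C) = 190.0 / 12.01 = 15.82 mol
n/ν for SiO2 = 6.370/1 = 6.370
n/ν for C = 15.82/3 = 5.273
Smallest n/ν is C → limiting reagent.
theoretical n(CO) = (2/3) × 15.82 = 10.55 mol → 295.5 g
% yield = 189 / 295.5 × 100 = 63.96 %

64.0 %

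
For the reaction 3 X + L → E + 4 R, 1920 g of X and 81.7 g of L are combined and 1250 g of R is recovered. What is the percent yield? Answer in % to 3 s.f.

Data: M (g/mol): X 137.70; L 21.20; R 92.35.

87.8 %

n(X) = 1920 / 137.70 = 13.94 mol
n(L) = 81.70 / 21.20 = 3.854 mol
n/ν → X: 4.647, L: 3.854; L is limiting.
theoretical n(R) = (4/1) × 3.854 = 15.42 mol → 1424 g
% yield = 1250 / 1424 × 100 = 87.78 %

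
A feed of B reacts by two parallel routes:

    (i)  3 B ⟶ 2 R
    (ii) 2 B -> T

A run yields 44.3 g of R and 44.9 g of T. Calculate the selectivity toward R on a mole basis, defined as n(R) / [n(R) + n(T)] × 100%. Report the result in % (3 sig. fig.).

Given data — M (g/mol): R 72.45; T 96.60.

n(R) = 44.3 / 72.45 = 0.6115 mol
n(T) = 44.9 / 96.60 = 0.4648 mol
selectivity = 0.6115/(0.6115+0.4648) × 100 = 56.82 %

56.8 %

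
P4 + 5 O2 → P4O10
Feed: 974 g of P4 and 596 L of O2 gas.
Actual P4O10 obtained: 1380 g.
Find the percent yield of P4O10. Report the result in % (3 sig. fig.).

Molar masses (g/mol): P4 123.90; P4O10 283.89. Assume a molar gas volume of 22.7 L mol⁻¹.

92.6 %

n(P4) = 974.0 / 123.90 = 7.861 mol
n(O2) = 596.0 / 22.7 = 26.26 mol
n/ν for P4 = 7.861/1 = 7.861
n/ν for O2 = 26.26/5 = 5.252
Smallest n/ν is O2 → limiting reagent.
theoretical n(P4O10) = (1/5) × 26.26 = 5.252 mol → 1491 g
% yield = 1380 / 1491 × 100 = 92.56 %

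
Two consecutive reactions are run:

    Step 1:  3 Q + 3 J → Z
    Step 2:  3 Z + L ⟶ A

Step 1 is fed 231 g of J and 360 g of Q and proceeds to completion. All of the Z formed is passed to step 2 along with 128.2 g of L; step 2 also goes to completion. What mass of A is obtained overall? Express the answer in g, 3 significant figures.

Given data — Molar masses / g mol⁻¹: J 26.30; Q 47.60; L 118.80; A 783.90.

Step 1:
n(J) = 231.0 / 26.30 = 8.783 mol
n(Q) = 360.0 / 47.60 = 7.563 mol
n/ν for J = 8.783/3 = 2.928
n/ν for Q = 7.563/3 = 2.521
Smallest n/ν is Q → limiting reagent.
n(Z) produced = (1/3) × 7.563 = 2.521 mol
Step 2:
n(Z) available = 2.521 mol
n(L) = 128.2 / 118.80 = 1.079 mol
n/ν for Z = 2.521/3 = 0.8403
n/ν for L = 1.079/1 = 1.079
Smallest n/ν is Z → limiting reagent.
n(A) = (1/3) × 2.521 = 0.8403 mol
mass = 0.8403 × 783.90 = 658.7 g

659 g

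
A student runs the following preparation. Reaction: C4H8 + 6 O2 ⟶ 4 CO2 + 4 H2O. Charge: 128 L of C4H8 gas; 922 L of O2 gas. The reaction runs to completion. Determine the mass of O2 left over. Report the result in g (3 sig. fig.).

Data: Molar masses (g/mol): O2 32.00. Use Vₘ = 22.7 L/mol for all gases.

n(C4H8) = 128.0 / 22.7 = 5.639 mol
n(O2) = 922.0 / 22.7 = 40.62 mol
n/ν → C4H8: 5.639, O2: 6.770; C4H8 is limiting.
O2 consumed = (6/1) × 5.639 = 33.83 mol
O2 remaining = 40.62 − 33.83 = 6.790 mol
mass = 6.790 × 32.00 = 217.3 g

217 g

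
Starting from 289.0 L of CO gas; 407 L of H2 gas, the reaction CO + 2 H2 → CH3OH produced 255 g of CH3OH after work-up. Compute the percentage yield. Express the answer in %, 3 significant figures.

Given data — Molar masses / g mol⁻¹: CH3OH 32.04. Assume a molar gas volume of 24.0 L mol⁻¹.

n(CO) = 289.0 / 24.0 = 12.04 mol
n(H2) = 407.0 / 24.0 = 16.96 mol
n/ν for CO = 12.04/1 = 12.04
n/ν for H2 = 16.96/2 = 8.480
Smallest n/ν is H2 → limiting reagent.
theoretical n(CH3OH) = (1/2) × 16.96 = 8.480 mol → 271.7 g
% yield = 255 / 271.7 × 100 = 93.85 %

93.9 %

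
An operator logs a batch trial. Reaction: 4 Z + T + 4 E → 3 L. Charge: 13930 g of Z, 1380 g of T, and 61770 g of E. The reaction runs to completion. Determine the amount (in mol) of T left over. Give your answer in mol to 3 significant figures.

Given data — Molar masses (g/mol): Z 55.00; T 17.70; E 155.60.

14.6 mol

n(Z) = 13930 / 55.00 = 253.3 mol
n(T) = 1380 / 17.70 = 77.97 mol
n(E) = 61770 / 155.60 = 397.0 mol
n/ν for Z = 253.3/4 = 63.33
n/ν for T = 77.97/1 = 77.97
n/ν for E = 397.0/4 = 99.25
Smallest n/ν is Z → limiting reagent.
T consumed = (1/4) × 253.3 = 63.33 mol
T remaining = 77.97 − 63.33 = 14.64 mol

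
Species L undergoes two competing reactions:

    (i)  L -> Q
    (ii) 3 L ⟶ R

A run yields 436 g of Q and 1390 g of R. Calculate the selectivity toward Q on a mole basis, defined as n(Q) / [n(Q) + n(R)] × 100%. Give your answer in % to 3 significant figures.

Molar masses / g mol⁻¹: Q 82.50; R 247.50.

n(Q) = 436 / 82.50 = 5.285 mol
n(R) = 1390 / 247.50 = 5.616 mol
selectivity = 5.285/(5.285+5.616) × 100 = 48.48 %

48.5 %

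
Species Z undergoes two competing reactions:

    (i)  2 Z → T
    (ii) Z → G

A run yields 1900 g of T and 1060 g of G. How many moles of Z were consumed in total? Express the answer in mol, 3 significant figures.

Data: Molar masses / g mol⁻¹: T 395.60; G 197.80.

n(T) = 1900 / 395.60 = 4.803 mol
n(G) = 1060 / 197.80 = 5.359 mol
n(Z) via (i) = (2/1)×4.803 = 9.606 mol
n(Z) via (ii) = (1/1)×5.359 = 5.359 mol
total n(Z) = 9.606 + 5.359 = 14.97 mol

15.0 mol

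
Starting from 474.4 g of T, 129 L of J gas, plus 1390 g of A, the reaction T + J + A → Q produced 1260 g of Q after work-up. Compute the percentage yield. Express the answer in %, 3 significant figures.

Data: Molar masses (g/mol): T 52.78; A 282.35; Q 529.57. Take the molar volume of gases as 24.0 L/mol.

n(T) = 474.4 / 52.78 = 8.988 mol
n(J) = 129.0 / 24.0 = 5.375 mol
n(A) = 1390 / 282.35 = 4.923 mol
n/ν for T = 8.988/1 = 8.988
n/ν for J = 5.375/1 = 5.375
n/ν for A = 4.923/1 = 4.923
Smallest n/ν is A → limiting reagent.
theoretical n(Q) = (1/1) × 4.923 = 4.923 mol → 2607 g
% yield = 1260 / 2607 × 100 = 48.33 %

48.3 %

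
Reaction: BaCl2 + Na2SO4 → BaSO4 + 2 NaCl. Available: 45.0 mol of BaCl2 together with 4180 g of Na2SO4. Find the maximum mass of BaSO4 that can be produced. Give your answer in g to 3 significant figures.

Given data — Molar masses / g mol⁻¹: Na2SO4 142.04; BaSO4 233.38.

n(BaCl2) = 45.00 mol
n(Na2SO4) = 4180 / 142.04 = 29.43 mol
n/ν for BaCl2 = 45.00/1 = 45.00
n/ν for Na2SO4 = 29.43/1 = 29.43
Smallest n/ν is Na2SO4 → limiting reagent.
n(BaSO4) = (1/1) × 29.43 = 29.43 mol
mass = 29.43 × 233.38 = 6868 g

6870 g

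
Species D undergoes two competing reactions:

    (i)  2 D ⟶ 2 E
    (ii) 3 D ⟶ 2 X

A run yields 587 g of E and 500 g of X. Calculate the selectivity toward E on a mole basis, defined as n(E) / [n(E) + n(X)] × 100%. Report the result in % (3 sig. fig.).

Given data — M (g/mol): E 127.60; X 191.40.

n(E) = 587 / 127.60 = 4.600 mol
n(X) = 500 / 191.40 = 2.612 mol
selectivity = 4.600/(4.600+2.612) × 100 = 63.78 %

63.8 %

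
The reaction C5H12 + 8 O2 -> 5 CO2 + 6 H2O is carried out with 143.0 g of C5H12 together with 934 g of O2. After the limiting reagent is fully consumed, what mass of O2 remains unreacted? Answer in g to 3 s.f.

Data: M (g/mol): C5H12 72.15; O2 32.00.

427 g

n(C5H12) = 143.0 / 72.15 = 1.982 mol
n(O2) = 934.0 / 32.00 = 29.19 mol
n/ν for C5H12 = 1.982/1 = 1.982
n/ν for O2 = 29.19/8 = 3.649
Smallest n/ν is C5H12 → limiting reagent.
O2 consumed = (8/1) × 1.982 = 15.86 mol
O2 remaining = 29.19 − 15.86 = 13.33 mol
mass = 13.33 × 32.00 = 426.6 g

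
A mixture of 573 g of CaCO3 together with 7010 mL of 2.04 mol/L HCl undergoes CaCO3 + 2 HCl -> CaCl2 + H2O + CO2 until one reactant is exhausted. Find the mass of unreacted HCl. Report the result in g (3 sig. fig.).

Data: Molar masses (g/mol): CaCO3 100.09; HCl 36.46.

104 g

n(CaCO3) = 573.0 / 100.09 = 5.725 mol
n(HCl) = 2.04 × 7010/1000 = 14.30 mol
n/ν → CaCO3: 5.725, HCl: 7.150; CaCO3 is limiting.
HCl consumed = (2/1) × 5.725 = 11.45 mol
HCl remaining = 14.30 − 11.45 = 2.850 mol
mass = 2.850 × 36.46 = 103.9 g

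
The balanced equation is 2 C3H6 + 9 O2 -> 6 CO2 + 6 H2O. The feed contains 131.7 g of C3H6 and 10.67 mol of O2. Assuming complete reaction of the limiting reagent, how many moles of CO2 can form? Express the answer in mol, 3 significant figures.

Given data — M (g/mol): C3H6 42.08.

n(C3H6) = 131.7 / 42.08 = 3.130 mol
n(O2) = 10.67 mol
n/ν → C3H6: 1.565, O2: 1.186; O2 is limiting.
n(CO2) = (6/9) × 10.67 = 7.113 mol

7.11 mol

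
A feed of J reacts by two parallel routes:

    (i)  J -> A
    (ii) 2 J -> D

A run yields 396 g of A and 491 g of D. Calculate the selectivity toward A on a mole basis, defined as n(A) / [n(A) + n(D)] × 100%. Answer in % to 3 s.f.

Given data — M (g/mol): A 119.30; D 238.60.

n(A) = 396 / 119.30 = 3.319 mol
n(D) = 491 / 238.60 = 2.058 mol
selectivity = 3.319/(3.319+2.058) × 100 = 61.73 %

61.7 %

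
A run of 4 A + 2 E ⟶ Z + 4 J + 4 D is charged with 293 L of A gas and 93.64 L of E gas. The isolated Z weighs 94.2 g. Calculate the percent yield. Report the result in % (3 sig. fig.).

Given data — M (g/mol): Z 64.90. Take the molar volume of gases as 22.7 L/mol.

70.4 %

n(A) = 293.0 / 22.7 = 12.91 mol
n(E) = 93.64 / 22.7 = 4.125 mol
n/ν → A: 3.228, E: 2.063; E is limiting.
theoretical n(Z) = (1/2) × 4.125 = 2.063 mol → 133.9 g
% yield = 94.2 / 133.9 × 100 = 70.35 %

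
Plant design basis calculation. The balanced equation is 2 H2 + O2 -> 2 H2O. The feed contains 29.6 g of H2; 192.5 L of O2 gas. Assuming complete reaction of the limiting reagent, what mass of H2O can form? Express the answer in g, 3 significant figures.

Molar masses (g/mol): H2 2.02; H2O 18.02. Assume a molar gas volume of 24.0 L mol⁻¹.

n(H2) = 29.60 / 2.02 = 14.65 mol
n(O2) = 192.5 / 24.0 = 8.021 mol
n/ν → H2: 7.325, O2: 8.021; H2 is limiting.
n(H2O) = (2/2) × 14.65 = 14.65 mol
mass = 14.65 × 18.02 = 264.0 g

264 g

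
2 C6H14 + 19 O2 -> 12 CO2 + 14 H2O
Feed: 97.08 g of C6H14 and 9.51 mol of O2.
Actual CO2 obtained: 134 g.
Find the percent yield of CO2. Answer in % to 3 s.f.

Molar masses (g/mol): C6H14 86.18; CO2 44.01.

n(C6H14) = 97.08 / 86.18 = 1.126 mol
n(O2) = 9.510 mol
n/ν → C6H14: 0.5630, O2: 0.5005; O2 is limiting.
theoretical n(CO2) = (12/19) × 9.510 = 6.006 mol → 264.3 g
% yield = 134 / 264.3 × 100 = 50.70 %

50.7 %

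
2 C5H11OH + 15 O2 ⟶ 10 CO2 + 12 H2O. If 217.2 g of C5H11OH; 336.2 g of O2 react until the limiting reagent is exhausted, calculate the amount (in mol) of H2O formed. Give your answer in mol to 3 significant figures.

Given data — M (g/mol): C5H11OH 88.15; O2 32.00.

8.41 mol

n(C5H11OH) = 217.2 / 88.15 = 2.464 mol
n(O2) = 336.2 / 32.00 = 10.51 mol
n/ν for C5H11OH = 2.464/2 = 1.232
n/ν for O2 = 10.51/15 = 0.7007
Smallest n/ν is O2 → limiting reagent.
n(H2O) = (12/15) × 10.51 = 8.408 mol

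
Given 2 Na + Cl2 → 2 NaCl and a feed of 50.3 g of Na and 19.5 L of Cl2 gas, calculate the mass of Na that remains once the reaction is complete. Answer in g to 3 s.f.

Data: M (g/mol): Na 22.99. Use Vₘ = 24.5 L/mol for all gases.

13.7 g

n(Na) = 50.30 / 22.99 = 2.188 mol
n(Cl2) = 19.50 / 24.5 = 0.7959 mol
n/ν → Na: 1.094, Cl2: 0.7959; Cl2 is limiting.
Na consumed = (2/1) × 0.7959 = 1.592 mol
Na remaining = 2.188 − 1.592 = 0.5960 mol
mass = 0.5960 × 22.99 = 13.70 g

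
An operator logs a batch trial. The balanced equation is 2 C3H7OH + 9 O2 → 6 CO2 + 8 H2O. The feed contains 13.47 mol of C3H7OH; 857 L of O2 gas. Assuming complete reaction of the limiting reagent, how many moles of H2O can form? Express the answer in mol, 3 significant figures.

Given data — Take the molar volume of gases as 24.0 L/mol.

n(C3H7OH) = 13.47 mol
n(O2) = 857.0 / 24.0 = 35.71 mol
n/ν for C3H7OH = 13.47/2 = 6.735
n/ν for O2 = 35.71/9 = 3.968
Smallest n/ν is O2 → limiting reagent.
n(H2O) = (8/9) × 35.71 = 31.74 mol

31.7 mol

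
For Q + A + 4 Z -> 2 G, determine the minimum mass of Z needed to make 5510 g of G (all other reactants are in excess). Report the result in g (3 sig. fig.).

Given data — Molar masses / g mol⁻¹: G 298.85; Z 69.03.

2550 g

n(G) = 5510 / 298.85 = 18.44 mol
n(Z) = (4/2) × 18.44 = 36.88 mol
mass = 36.88 × 69.03 = 2546 g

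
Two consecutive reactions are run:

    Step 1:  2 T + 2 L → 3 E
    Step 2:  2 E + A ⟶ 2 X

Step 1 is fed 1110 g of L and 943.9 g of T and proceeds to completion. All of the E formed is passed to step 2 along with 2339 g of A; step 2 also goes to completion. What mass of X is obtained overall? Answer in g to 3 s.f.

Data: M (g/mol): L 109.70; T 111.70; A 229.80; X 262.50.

3330 g

Step 1:
n(L) = 1110 / 109.70 = 10.12 mol
n(T) = 943.9 / 111.70 = 8.450 mol
n/ν for L = 10.12/2 = 5.060
n/ν for T = 8.450/2 = 4.225
Smallest n/ν is T → limiting reagent.
n(E) produced = (3/2) × 8.450 = 12.68 mol
Step 2:
n(E) available = 12.68 mol
n(A) = 2339 / 229.80 = 10.18 mol
n/ν for E = 12.68/2 = 6.340
n/ν for A = 10.18/1 = 10.18
Smallest n/ν is E → limiting reagent.
n(X) = (2/2) × 12.68 = 12.68 mol
mass = 12.68 × 262.50 = 3329 g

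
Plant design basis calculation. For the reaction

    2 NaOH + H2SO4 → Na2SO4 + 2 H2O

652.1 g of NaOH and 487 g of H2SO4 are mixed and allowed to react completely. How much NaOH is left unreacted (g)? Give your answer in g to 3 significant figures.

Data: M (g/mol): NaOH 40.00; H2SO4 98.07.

255 g

n(NaOH) = 652.1 / 40.00 = 16.30 mol
n(H2SO4) = 487.0 / 98.07 = 4.966 mol
n/ν → NaOH: 8.150, H2SO4: 4.966; H2SO4 is limiting.
NaOH consumed = (2/1) × 4.966 = 9.932 mol
NaOH remaining = 16.30 − 9.932 = 6.368 mol
mass = 6.368 × 40.00 = 254.7 g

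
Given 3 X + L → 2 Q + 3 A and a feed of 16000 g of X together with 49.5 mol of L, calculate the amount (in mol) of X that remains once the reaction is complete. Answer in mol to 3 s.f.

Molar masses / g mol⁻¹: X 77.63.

n(X) = 16000 / 77.63 = 206.1 mol
n(L) = 49.50 mol
n/ν → X: 68.70, L: 49.50; L is limiting.
X consumed = (3/1) × 49.50 = 148.5 mol
X remaining = 206.1 − 148.5 = 57.60 mol

57.6 mol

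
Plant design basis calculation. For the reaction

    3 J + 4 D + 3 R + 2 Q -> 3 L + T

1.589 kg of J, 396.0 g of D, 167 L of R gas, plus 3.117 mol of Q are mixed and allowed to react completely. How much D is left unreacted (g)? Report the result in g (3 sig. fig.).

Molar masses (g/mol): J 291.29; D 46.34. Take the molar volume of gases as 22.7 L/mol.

n(J) = 1.589×1000 / 291.29 = 5.455 mol
n(D) = 396.0 / 46.34 = 8.546 mol
n(R) = 167.0 / 22.7 = 7.357 mol
n(Q) = 3.117 mol
n/ν → J: 1.818, D: 2.137, R: 2.452, Q: 1.559; Q is limiting.
D consumed = (4/2) × 3.117 = 6.234 mol
D remaining = 8.546 − 6.234 = 2.312 mol
mass = 2.312 × 46.34 = 107.1 g

107 g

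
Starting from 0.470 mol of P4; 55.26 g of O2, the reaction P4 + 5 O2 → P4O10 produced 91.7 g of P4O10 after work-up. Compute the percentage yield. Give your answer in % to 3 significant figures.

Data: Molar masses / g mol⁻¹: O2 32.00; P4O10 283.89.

n(P4) = 0.4700 mol
n(O2) = 55.26 / 32.00 = 1.727 mol
n/ν → P4: 0.4700, O2: 0.3454; O2 is limiting.
theoretical n(P4O10) = (1/5) × 1.727 = 0.3454 mol → 98.06 g
% yield = 91.7 / 98.06 × 100 = 93.51 %

93.5 %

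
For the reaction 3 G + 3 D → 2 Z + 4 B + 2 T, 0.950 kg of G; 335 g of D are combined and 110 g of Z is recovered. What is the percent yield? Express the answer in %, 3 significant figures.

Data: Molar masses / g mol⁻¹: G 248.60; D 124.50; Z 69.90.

n(G) = 0.9500×1000 / 248.60 = 3.821 mol
n(D) = 335.0 / 124.50 = 2.691 mol
n/ν for G = 3.821/3 = 1.274
n/ν for D = 2.691/3 = 0.8970
Smallest n/ν is D → limiting reagent.
theoretical n(Z) = (2/3) × 2.691 = 1.794 mol → 125.4 g
% yield = 110 / 125.4 × 100 = 87.72 %

87.7 %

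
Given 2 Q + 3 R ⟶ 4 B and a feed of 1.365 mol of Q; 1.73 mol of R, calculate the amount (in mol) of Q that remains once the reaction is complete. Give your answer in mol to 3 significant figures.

0.212 mol

n(Q) = 1.365 mol
n(R) = 1.730 mol
n/ν for Q = 1.365/2 = 0.6825
n/ν for R = 1.730/3 = 0.5767
Smallest n/ν is R → limiting reagent.
Q consumed = (2/3) × 1.730 = 1.153 mol
Q remaining = 1.365 − 1.153 = 0.2120 mol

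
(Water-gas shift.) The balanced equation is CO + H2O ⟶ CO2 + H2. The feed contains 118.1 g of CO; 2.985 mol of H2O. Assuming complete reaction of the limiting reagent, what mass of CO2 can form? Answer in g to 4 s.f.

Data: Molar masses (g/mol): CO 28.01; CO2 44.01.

n(CO) = 118.1 / 28.01 = 4.216 mol
n(H2O) = 2.985 mol
n/ν for CO = 4.216/1 = 4.216
n/ν for H2O = 2.985/1 = 2.985
Smallest n/ν is H2O → limiting reagent.
n(CO2) = (1/1) × 2.985 = 2.985 mol
mass = 2.985 × 44.01 = 131.4 g

131.4 g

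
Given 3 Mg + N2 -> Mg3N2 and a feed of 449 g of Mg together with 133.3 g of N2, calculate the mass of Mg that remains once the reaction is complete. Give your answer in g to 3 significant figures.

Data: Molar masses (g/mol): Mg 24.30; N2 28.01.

n(Mg) = 449.0 / 24.30 = 18.48 mol
n(N2) = 133.3 / 28.01 = 4.759 mol
n/ν for Mg = 18.48/3 = 6.160
n/ν for N2 = 4.759/1 = 4.759
Smallest n/ν is N2 → limiting reagent.
Mg consumed = (3/1) × 4.759 = 14.28 mol
Mg remaining = 18.48 − 14.28 = 4.200 mol
mass = 4.200 × 24.30 = 102.1 g

102 g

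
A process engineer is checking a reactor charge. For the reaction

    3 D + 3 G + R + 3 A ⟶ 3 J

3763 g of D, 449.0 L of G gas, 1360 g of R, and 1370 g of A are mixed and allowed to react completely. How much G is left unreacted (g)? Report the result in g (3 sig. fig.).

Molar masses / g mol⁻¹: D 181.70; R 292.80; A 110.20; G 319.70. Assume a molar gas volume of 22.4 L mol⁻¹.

n(D) = 3763 / 181.70 = 20.71 mol
n(G) = 449.0 / 22.4 = 20.04 mol
n(R) = 1360 / 292.80 = 4.645 mol
n(A) = 1370 / 110.20 = 12.43 mol
n/ν for D = 20.71/3 = 6.903
n/ν for G = 20.04/3 = 6.680
n/ν for R = 4.645/1 = 4.645
n/ν for A = 12.43/3 = 4.143
Smallest n/ν is A → limiting reagent.
G consumed = (3/3) × 12.43 = 12.43 mol
G remaining = 20.04 − 12.43 = 7.610 mol
mass = 7.610 × 319.70 = 2433 g

2430 g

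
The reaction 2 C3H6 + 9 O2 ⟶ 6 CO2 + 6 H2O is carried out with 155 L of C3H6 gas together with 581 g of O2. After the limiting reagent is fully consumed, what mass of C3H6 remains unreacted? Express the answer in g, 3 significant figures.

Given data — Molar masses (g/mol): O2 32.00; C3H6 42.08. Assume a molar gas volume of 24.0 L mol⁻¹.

102 g

n(C3H6) = 155.0 / 24.0 = 6.458 mol
n(O2) = 581.0 / 32.00 = 18.16 mol
n/ν for C3H6 = 6.458/2 = 3.229
n/ν for O2 = 18.16/9 = 2.018
Smallest n/ν is O2 → limiting reagent.
C3H6 consumed = (2/9) × 18.16 = 4.036 mol
C3H6 remaining = 6.458 − 4.036 = 2.422 mol
mass = 2.422 × 42.08 = 101.9 g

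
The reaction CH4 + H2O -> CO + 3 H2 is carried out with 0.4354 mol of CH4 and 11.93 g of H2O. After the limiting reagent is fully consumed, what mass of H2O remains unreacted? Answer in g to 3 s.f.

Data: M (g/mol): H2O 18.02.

n(CH4) = 0.4354 mol
n(H2O) = 11.93 / 18.02 = 0.6620 mol
n/ν for CH4 = 0.4354/1 = 0.4354
n/ν for H2O = 0.6620/1 = 0.6620
Smallest n/ν is CH4 → limiting reagent.
H2O consumed = (1/1) × 0.4354 = 0.4354 mol
H2O remaining = 0.6620 − 0.4354 = 0.2266 mol
mass = 0.2266 × 18.02 = 4.083 g

4.08 g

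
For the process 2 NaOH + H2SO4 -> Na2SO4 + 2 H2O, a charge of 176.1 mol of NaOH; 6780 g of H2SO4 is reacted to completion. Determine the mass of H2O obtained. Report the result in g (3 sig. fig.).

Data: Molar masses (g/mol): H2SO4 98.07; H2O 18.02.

2490 g

n(NaOH) = 176.1 mol
n(H2SO4) = 6780 / 98.07 = 69.13 mol
n/ν for NaOH = 176.1/2 = 88.05
n/ν for H2SO4 = 69.13/1 = 69.13
Smallest n/ν is H2SO4 → limiting reagent.
n(H2O) = (2/1) × 69.13 = 138.3 mol
mass = 138.3 × 18.02 = 2492 g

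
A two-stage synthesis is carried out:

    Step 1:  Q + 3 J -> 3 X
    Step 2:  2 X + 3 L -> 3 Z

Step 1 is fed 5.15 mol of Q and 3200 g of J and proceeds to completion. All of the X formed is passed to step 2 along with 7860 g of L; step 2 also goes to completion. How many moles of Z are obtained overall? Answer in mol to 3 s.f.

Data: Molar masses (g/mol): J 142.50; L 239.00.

23.2 mol

Step 1:
n(Q) = 5.150 mol
n(J) = 3200 / 142.50 = 22.46 mol
n/ν for Q = 5.150/1 = 5.150
n/ν for J = 22.46/3 = 7.487
Smallest n/ν is Q → limiting reagent.
n(X) produced = (3/1) × 5.150 = 15.45 mol
Step 2:
n(X) available = 15.45 mol
n(L) = 7860 / 239.00 = 32.89 mol
n/ν for X = 15.45/2 = 7.725
n/ν for L = 32.89/3 = 10.96
Smallest n/ν is X → limiting reagent.
n(Z) = (3/2) × 15.45 = 23.18 mol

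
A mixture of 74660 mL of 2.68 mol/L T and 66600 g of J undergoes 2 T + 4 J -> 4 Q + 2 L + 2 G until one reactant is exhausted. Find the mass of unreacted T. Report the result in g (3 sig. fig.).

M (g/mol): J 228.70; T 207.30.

11300 g

n(T) = 2.68 × 74660/1000 = 200.1 mol
n(J) = 66600 / 228.70 = 291.2 mol
n/ν for T = 200.1/2 = 100.1
n/ν for J = 291.2/4 = 72.80
Smallest n/ν is J → limiting reagent.
T consumed = (2/4) × 291.2 = 145.6 mol
T remaining = 200.1 − 145.6 = 54.50 mol
mass = 54.50 × 207.30 = 11300 g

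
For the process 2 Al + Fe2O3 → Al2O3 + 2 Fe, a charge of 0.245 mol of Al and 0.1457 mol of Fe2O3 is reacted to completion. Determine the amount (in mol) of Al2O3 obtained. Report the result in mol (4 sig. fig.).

n(Al) = 0.2450 mol
n(Fe2O3) = 0.1457 mol
n/ν for Al = 0.2450/2 = 0.1225
n/ν for Fe2O3 = 0.1457/1 = 0.1457
Smallest n/ν is Al → limiting reagent.
n(Al2O3) = (1/2) × 0.2450 = 0.1225 mol

0.1225 mol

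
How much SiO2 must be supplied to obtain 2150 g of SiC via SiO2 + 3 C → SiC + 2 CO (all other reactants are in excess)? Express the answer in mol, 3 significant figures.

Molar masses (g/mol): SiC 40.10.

53.6 mol

n(SiC) = 2150 / 40.10 = 53.62 mol
n(SiO2) = (1/1) × 53.62 = 53.62 mol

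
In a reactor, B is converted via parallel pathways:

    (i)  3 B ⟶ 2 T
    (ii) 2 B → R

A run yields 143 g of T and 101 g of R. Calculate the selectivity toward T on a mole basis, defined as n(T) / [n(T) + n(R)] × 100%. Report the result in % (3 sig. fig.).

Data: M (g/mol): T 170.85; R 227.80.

65.4 %

n(T) = 143 / 170.85 = 0.8370 mol
n(R) = 101 / 227.80 = 0.4434 mol
selectivity = 0.8370/(0.8370+0.4434) × 100 = 65.37 %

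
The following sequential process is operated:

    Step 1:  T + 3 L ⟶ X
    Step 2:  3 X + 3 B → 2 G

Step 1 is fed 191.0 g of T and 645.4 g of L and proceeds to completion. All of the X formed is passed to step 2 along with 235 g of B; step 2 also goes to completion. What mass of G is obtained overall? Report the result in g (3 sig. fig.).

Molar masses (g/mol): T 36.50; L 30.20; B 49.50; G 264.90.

Step 1:
n(T) = 191.0 / 36.50 = 5.233 mol
n(L) = 645.4 / 30.20 = 21.37 mol
n/ν for T = 5.233/1 = 5.233
n/ν for L = 21.37/3 = 7.123
Smallest n/ν is T → limiting reagent.
n(X) produced = (1/1) × 5.233 = 5.233 mol
Step 2:
n(X) available = 5.233 mol
n(B) = 235.0 / 49.50 = 4.747 mol
n/ν for X = 5.233/3 = 1.744
n/ν for B = 4.747/3 = 1.582
Smallest n/ν is B → limiting reagent.
n(G) = (2/3) × 4.747 = 3.165 mol
mass = 3.165 × 264.90 = 838.4 g

838 g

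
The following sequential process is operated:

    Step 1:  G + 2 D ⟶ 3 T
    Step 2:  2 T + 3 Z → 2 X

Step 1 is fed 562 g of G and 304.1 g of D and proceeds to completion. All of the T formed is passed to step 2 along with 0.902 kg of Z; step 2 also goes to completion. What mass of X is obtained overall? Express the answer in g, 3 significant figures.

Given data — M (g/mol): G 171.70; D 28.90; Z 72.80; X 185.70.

Step 1:
n(G) = 562.0 / 171.70 = 3.273 mol
n(D) = 304.1 / 28.90 = 10.52 mol
n/ν for G = 3.273/1 = 3.273
n/ν for D = 10.52/2 = 5.260
Smallest n/ν is G → limiting reagent.
n(T) produced = (3/1) × 3.273 = 9.819 mol
Step 2:
n(T) available = 9.819 mol
n(Z) = 0.9020×1000 / 72.80 = 12.39 mol
n/ν for T = 9.819/2 = 4.910
n/ν for Z = 12.39/3 = 4.130
Smallest n/ν is Z → limiting reagent.
n(X) = (2/3) × 12.39 = 8.260 mol
mass = 8.260 × 185.70 = 1534 g

1530 g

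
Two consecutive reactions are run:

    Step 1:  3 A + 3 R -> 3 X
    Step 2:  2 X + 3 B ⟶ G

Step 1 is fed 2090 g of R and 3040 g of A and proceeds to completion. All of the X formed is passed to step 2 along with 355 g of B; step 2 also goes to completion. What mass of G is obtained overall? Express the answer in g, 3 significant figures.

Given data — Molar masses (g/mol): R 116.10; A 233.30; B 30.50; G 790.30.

3070 g

Step 1:
n(R) = 2090 / 116.10 = 18.00 mol
n(A) = 3040 / 233.30 = 13.03 mol
n/ν → R: 6.000, A: 4.343; A is limiting.
n(X) produced = (3/3) × 13.03 = 13.03 mol
Step 2:
n(X) available = 13.03 mol
n(B) = 355.0 / 30.50 = 11.64 mol
n/ν → X: 6.515, B: 3.880; B is limiting.
n(G) = (1/3) × 11.64 = 3.880 mol
mass = 3.880 × 790.30 = 3066 g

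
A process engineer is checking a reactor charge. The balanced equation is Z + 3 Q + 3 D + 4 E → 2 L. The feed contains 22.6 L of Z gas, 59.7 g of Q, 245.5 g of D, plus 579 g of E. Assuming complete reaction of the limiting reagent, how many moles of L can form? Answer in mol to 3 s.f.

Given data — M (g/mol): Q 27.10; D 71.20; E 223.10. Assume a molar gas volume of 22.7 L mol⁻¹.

n(Z) = 22.60 / 22.7 = 0.9956 mol
n(Q) = 59.70 / 27.10 = 2.203 mol
n(D) = 245.5 / 71.20 = 3.448 mol
n(E) = 579.0 / 223.10 = 2.595 mol
n/ν for Z = 0.9956/1 = 0.9956
n/ν for Q = 2.203/3 = 0.7343
n/ν for D = 3.448/3 = 1.149
n/ν for E = 2.595/4 = 0.6488
Smallest n/ν is E → limiting reagent.
n(L) = (2/4) × 2.595 = 1.298 mol

1.30 mol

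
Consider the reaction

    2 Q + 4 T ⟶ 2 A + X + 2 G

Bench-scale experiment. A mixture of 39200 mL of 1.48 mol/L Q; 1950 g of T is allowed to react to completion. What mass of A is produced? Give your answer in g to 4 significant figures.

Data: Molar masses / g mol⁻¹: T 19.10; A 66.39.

3389 g

n(Q) = 1.48 × 39200/1000 = 58.02 mol
n(T) = 1950 / 19.10 = 102.1 mol
n/ν for Q = 58.02/2 = 29.01
n/ν for T = 102.1/4 = 25.53
Smallest n/ν is T → limiting reagent.
n(A) = (2/4) × 102.1 = 51.05 mol
mass = 51.05 × 66.39 = 3389 g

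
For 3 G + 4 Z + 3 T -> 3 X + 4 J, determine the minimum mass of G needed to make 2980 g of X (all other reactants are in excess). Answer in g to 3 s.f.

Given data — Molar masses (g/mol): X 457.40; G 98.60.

n(X) = 2980 / 457.40 = 6.515 mol
n(G) = (3/3) × 6.515 = 6.515 mol
mass = 6.515 × 98.60 = 642.4 g

642 g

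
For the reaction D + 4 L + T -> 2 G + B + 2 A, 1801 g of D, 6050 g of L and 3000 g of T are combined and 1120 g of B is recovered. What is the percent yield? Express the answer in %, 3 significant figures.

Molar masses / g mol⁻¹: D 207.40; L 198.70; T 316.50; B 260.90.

56.4 %

n(D) = 1801 / 207.40 = 8.684 mol
n(L) = 6050 / 198.70 = 30.45 mol
n(T) = 3000 / 316.50 = 9.479 mol
n/ν for D = 8.684/1 = 8.684
n/ν for L = 30.45/4 = 7.613
n/ν for T = 9.479/1 = 9.479
Smallest n/ν is L → limiting reagent.
theoretical n(B) = (1/4) × 30.45 = 7.613 mol → 1986 g
% yield = 1120 / 1986 × 100 = 56.39 %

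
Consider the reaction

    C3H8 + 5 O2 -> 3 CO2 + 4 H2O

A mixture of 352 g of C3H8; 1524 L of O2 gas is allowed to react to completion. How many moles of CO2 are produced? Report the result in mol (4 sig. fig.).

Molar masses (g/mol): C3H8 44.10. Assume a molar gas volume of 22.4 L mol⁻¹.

n(C3H8) = 352.0 / 44.10 = 7.982 mol
n(O2) = 1524 / 22.4 = 68.04 mol
n/ν → C3H8: 7.982, O2: 13.61; C3H8 is limiting.
n(CO2) = (3/1) × 7.982 = 23.95 mol

23.95 mol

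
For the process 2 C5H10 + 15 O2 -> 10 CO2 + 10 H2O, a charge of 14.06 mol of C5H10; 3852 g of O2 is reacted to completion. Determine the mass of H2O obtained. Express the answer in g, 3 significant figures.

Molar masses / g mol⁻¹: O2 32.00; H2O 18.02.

1270 g

n(C5H10) = 14.06 mol
n(O2) = 3852 / 32.00 = 120.4 mol
n/ν for C5H10 = 14.06/2 = 7.030
n/ν for O2 = 120.4/15 = 8.027
Smallest n/ν is C5H10 → limiting reagent.
n(H2O) = (10/2) × 14.06 = 70.30 mol
mass = 70.30 × 18.02 = 1267 g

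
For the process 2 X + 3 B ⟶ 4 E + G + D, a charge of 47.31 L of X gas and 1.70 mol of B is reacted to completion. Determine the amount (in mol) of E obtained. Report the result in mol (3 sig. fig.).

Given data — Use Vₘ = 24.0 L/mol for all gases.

n(X) = 47.31 / 24.0 = 1.971 mol
n(B) = 1.700 mol
n/ν for X = 1.971/2 = 0.9855
n/ν for B = 1.700/3 = 0.5667
Smallest n/ν is B → limiting reagent.
n(E) = (4/3) × 1.700 = 2.267 mol

2.27 mol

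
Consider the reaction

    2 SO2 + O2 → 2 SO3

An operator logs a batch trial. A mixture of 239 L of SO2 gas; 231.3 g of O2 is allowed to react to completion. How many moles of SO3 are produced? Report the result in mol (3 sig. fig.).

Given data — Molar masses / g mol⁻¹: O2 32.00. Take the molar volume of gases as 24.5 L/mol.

9.76 mol

n(SO2) = 239.0 / 24.5 = 9.755 mol
n(O2) = 231.3 / 32.00 = 7.228 mol
n/ν for SO2 = 9.755/2 = 4.878
n/ν for O2 = 7.228/1 = 7.228
Smallest n/ν is SO2 → limiting reagent.
n(SO3) = (2/2) × 9.755 = 9.755 mol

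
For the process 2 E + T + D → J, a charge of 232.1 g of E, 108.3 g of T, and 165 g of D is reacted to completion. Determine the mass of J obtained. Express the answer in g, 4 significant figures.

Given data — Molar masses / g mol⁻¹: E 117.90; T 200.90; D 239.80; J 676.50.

n(E) = 232.1 / 117.90 = 1.969 mol
n(T) = 108.3 / 200.90 = 0.5391 mol
n(D) = 165.0 / 239.80 = 0.6881 mol
n/ν for E = 1.969/2 = 0.9845
n/ν for T = 0.5391/1 = 0.5391
n/ν for D = 0.6881/1 = 0.6881
Smallest n/ν is T → limiting reagent.
n(J) = (1/1) × 0.5391 = 0.5391 mol
mass = 0.5391 × 676.50 = 364.7 g

364.7 g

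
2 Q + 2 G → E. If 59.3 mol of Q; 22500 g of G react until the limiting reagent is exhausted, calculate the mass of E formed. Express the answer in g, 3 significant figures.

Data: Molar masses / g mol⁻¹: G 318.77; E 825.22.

24500 g

n(Q) = 59.30 mol
n(G) = 22500 / 318.77 = 70.58 mol
n/ν for Q = 59.30/2 = 29.65
n/ν for G = 70.58/2 = 35.29
Smallest n/ν is Q → limiting reagent.
n(E) = (1/2) × 59.30 = 29.65 mol
mass = 29.65 × 825.22 = 24470 g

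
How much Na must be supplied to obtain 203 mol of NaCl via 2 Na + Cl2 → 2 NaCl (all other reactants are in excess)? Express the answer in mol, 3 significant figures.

203 mol

n(NaCl) = 203.0 mol
n(Na) = (2/2) × 203.0 = 203.0 mol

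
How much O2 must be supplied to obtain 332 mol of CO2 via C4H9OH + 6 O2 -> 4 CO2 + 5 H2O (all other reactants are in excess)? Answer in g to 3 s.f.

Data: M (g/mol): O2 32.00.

n(CO2) = 332.0 mol
n(O2) = (6/4) × 332.0 = 498.0 mol
mass = 498.0 × 32.00 = 15940 g

15900 g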